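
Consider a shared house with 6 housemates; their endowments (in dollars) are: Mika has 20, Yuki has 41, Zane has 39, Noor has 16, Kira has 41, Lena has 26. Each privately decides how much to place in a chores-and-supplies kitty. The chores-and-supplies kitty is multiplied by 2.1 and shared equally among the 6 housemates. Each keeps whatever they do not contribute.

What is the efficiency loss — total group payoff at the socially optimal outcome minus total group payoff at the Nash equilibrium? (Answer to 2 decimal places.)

201.30 dollars

The private return per contributed unit is 2.1/6 = 0.3500 < 1 for every player regardless of endowment, so the Nash equilibrium is zero contribution and the group total is Σ E_j = 20 + 41 + 39 + 16 + 41 + 26 = 183.
Each contributed unit returns 2.100 to the group, so the social optimum is full contribution by everyone: group total = 2.100 × 183 = 384.30.
Efficiency loss = (2.100 − 1) × 183 = 201.30.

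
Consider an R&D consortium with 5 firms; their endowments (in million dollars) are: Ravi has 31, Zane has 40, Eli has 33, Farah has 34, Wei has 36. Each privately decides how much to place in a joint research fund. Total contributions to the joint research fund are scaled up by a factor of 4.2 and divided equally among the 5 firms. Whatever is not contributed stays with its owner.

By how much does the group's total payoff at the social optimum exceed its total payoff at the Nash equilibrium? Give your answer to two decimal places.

556.80 million dollars

The private return per contributed unit is 4.2/5 = 0.8400 < 1 for every player regardless of endowment, so the Nash equilibrium is zero contribution and the group total is Σ E_j = 31 + 40 + 33 + 34 + 36 = 174.
Each contributed unit returns 4.200 to the group, so the social optimum is full contribution by everyone: group total = 4.200 × 174 = 730.80.
Efficiency loss = (4.200 − 1) × 174 = 556.80.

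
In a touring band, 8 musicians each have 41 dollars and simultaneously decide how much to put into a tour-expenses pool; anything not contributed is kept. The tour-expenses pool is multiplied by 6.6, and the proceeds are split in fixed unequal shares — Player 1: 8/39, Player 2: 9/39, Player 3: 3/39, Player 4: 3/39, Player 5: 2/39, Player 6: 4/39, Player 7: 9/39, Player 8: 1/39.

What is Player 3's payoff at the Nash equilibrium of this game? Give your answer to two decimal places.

A player with share s gets back 6.6·s per unit contributed, so full contribution is dominant for anyone with s > 1/6.6 = 0.1515 and zero contribution is dominant for anyone below.
Player 1, Player 2 and Player 7 clear that bar, contributing 41 each; the remaining 5 contribute 0. Total contributed: 123.
Player 3 keeps 41 and receives 6.6 × 123 × 3/39 = 62.45 from the tour-expenses pool, for a payoff of 103.45.

103.45 dollars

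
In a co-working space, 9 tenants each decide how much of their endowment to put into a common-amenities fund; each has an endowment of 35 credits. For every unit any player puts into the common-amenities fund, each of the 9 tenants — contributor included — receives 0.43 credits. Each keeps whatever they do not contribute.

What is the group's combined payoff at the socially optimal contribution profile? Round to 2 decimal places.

1219.05 credits

Each contributed unit returns 3.870 to the group as a whole (0.43 to each of 9 players), which exceeds 1, so the social optimum is full contribution: group total = 3.870 × 315 = 1219.05.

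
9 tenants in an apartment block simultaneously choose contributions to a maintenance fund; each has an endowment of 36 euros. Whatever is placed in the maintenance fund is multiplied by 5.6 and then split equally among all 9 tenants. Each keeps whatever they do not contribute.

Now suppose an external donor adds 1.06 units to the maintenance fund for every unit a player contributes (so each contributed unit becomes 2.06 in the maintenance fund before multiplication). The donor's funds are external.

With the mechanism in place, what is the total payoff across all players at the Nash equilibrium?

3737.66 euros

With the mechanism, a contributed unit returns 5.6 × 2.06 / 9 = 1.2818 per unit of net cost to the contributor — now above 1 — so contributing fully is weakly dominant for every player.
At the Nash equilibrium everyone contributes 36. Group total payoff = 5.6 × 2.06 × 324 = 3737.66.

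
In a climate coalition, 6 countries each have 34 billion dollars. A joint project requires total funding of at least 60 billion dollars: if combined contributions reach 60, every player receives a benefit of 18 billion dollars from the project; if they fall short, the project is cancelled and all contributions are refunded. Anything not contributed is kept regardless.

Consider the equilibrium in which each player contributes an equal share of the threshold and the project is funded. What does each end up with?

Equal share of the threshold: 60/6 = 10.
At this profile no one gains by cutting their contribution: any cut drops the total below 60, the project is cancelled, contributions are refunded, and the deviator ends with 34, which is less than 34 − 10 + 18 = 42. Contributing more than 10 just wastes the excess. So contributing exactly 10 is a best response.
Each player's payoff: 34 − 10 + 18 = 42.

42 billion dollars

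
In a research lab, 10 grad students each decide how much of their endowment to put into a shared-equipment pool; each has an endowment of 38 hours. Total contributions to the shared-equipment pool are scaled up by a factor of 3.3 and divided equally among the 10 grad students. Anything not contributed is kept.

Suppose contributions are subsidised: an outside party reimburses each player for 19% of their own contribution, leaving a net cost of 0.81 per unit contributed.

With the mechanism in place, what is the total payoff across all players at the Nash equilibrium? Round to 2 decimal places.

Even with the mechanism, each unit contributed returns only (3.3/10) / 0.81 = 0.4074 per unit of net cost, so contributing nothing is still dominant.
Everyone keeps their endowment and the group total is 10 × 38 = 380.

380.00 hours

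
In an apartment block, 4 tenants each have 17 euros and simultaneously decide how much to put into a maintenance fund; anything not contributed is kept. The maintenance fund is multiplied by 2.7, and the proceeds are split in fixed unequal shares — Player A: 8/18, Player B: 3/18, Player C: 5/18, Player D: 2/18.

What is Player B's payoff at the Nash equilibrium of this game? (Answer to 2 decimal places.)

Player j's private return per contributed unit is 2.7 × (j's share). Contributing is weakly dominant for j when that share is at least 1/2.7 = 0.3704, and contributing 0 is dominant otherwise.
Player A alone (share 8/18) is above the threshold, contributing 17; the remaining 3 contribute 0. Total contributed: 17.
Player B keeps 17 and receives 2.7 × 17 × 3/18 = 7.65 from the maintenance fund, for a payoff of 24.65.

24.65 euros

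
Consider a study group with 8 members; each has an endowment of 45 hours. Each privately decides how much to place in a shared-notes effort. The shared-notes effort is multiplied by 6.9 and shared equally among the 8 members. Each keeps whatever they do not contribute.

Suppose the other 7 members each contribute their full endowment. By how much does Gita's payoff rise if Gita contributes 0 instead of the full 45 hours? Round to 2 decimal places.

6.19 hours

Switching from a contribution of 45 to 0 lets Gita keep an extra 45 hours, but lowers the shared-notes effort by 45, which costs Gita their own share of that drop: 6.9/8 × 45 = 38.81.
Net gain = 45 − 38.81 = 6.19. The private return per contributed unit (0.8625) is below 1, so free-riding is indeed the best response regardless of what the others do.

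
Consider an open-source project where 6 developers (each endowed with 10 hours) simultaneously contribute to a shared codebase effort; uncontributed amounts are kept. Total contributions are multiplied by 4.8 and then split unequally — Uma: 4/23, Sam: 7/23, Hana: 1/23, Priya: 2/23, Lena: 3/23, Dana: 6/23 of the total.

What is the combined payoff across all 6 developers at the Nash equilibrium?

Each unit j contributes comes back to j as 4.8 × (j's share), so j prefers to contribute only if that share exceeds 1/4.8 = 0.2083; otherwise keeping the unit dominates.
The shares above 0.2083 belong to Sam and Dana, contributing 10 each; the remaining 4 contribute 0. Total contributed: 20.
The shared codebase effort pays out 4.8 × 20 = 96.00 in total (split across the unequal shares, but the aggregate is all that matters for the group sum).
The 4 free-riders keep 10 each, adding 40. Group total = 40 + 96.00 = 136.00.

136.00 hours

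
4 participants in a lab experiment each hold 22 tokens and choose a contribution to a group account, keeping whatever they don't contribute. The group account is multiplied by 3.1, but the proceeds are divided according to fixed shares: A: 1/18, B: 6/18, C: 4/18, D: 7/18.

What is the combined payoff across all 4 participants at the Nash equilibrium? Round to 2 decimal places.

Each unit j contributes comes back to j as 3.1 × (j's share), so j prefers to contribute only if that share exceeds 1/3.1 = 0.3226; otherwise keeping the unit dominates.
B and D are above the threshold, contributing 22 each; the remaining 2 contribute 0. Total contributed: 44.
The group account pays out 3.1 × 44 = 136.40 in total (split across the unequal shares, but the aggregate is all that matters for the group sum).
The 2 free-riders keep 22 each, adding 44. Group total = 44 + 136.40 = 180.40.

180.40 tokens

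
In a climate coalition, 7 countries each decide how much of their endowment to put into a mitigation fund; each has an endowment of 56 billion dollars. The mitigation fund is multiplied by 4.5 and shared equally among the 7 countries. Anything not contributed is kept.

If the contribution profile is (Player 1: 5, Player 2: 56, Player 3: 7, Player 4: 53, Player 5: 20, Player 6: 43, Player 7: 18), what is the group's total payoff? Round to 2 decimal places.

Total contributed: 5 + 56 + 7 + 53 + 20 + 43 + 18 = 202; total kept: 7 × 56 − 202 = 190.
The mitigation fund pays out 4.5 × 202 = 909.00 in aggregate.
Group total = 190 + 909.00 = 1099.00.

1099.00 billion dollars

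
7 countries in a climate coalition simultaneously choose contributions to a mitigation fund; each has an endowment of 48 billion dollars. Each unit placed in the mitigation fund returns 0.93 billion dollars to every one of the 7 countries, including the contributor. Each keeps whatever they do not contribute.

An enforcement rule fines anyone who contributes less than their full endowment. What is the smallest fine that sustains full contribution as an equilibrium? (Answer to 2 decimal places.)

Given the others contribute fully, the best deviation is to contribute 0 (any partial contribution still incurs the fine and gives up units whose private return 0.93 is below 1).
Deviating from 48 to 0 saves 48 billion dollars but forfeits the deviator's share of the drop in the mitigation fund: 0.93 × 48 = 44.64.
So the deviation gain is 48 − 44.64 = 3.36, and the fine must be at least 3.36 billion dollars to wipe it out.

3.36 billion dollars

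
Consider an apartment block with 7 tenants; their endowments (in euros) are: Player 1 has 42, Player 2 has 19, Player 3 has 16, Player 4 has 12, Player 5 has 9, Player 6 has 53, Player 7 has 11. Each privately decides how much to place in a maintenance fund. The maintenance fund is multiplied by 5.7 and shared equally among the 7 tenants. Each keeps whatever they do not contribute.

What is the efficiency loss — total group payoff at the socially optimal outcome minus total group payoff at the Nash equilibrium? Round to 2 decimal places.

761.40 euros

The private return per contributed unit is 5.7/7 = 0.8143 < 1 for every player regardless of endowment, so the Nash equilibrium is zero contribution and the group total is Σ E_j = 42 + 19 + 16 + 12 + 9 + 53 + 11 = 162.
Each contributed unit returns 5.700 to the group, so the social optimum is full contribution by everyone: group total = 5.700 × 162 = 923.40.
Efficiency loss = (5.700 − 1) × 162 = 761.40.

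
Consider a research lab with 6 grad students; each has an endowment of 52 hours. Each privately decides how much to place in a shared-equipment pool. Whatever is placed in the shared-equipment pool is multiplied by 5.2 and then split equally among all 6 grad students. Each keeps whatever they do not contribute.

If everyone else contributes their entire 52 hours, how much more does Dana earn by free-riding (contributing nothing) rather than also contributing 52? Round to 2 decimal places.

Switching from a contribution of 52 to 0 lets Dana keep an extra 52 hours, but lowers the shared-equipment pool by 52, which costs Dana their own share of that drop: 5.2/6 × 52 = 45.07.
Net gain = 52 − 45.07 = 6.93. The private return per contributed unit (0.8667) is below 1, so free-riding is indeed the best response regardless of what the others do.

6.93 hours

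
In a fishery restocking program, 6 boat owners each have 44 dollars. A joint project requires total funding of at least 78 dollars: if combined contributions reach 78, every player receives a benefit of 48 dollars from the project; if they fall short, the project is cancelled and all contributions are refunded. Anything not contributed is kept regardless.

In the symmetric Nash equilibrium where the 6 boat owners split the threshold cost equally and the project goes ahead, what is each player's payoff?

79 dollars

Equal share of the threshold: 78/6 = 13.
At this profile no one gains by cutting their contribution: any cut drops the total below 78, the project is cancelled, contributions are refunded, and the deviator ends with 44, which is less than 44 − 13 + 48 = 79. Contributing more than 13 just wastes the excess. So contributing exactly 13 is a best response.
Each player's payoff: 44 − 13 + 48 = 79.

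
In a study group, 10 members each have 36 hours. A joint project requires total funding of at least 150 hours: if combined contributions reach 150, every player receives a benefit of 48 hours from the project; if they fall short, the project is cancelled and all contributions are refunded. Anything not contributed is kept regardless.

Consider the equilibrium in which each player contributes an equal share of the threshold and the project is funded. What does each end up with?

Equal share of the threshold: 150/10 = 15.
At this profile no one gains by cutting their contribution: any cut drops the total below 150, the project is cancelled, contributions are refunded, and the deviator ends with 36, which is less than 36 − 15 + 48 = 69. Contributing more than 15 just wastes the excess. So contributing exactly 15 is a best response.
Each player's payoff: 36 − 15 + 48 = 69.

69 hours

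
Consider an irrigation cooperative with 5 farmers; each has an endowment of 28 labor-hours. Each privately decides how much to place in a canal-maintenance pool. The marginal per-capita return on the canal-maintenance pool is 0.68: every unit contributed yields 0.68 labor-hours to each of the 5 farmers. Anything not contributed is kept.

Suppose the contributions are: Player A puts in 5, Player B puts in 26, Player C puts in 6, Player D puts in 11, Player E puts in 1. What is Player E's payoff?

60.32 labor-hours

Total contributed: 5 + 26 + 6 + 11 + 1 = 49.
Each receives 0.68 × 49 = 33.32 from the canal-maintenance pool.
Player E keeps 28 − 1 = 27, so Player E's payoff is 27 + 33.32 = 60.32.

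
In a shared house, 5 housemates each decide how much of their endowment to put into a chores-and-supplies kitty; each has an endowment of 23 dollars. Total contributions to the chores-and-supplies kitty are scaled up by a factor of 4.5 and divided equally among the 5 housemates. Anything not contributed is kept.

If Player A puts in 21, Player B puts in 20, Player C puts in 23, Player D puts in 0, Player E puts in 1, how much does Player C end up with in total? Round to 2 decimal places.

58.50 dollars

Total contributed: 21 + 20 + 23 + 0 + 1 = 65.
Each receives 4.5 × 65 / 5 = 58.50 from the chores-and-supplies kitty.
Player C keeps 23 − 23 = 0, so Player C's payoff is 0 + 58.50 = 58.50.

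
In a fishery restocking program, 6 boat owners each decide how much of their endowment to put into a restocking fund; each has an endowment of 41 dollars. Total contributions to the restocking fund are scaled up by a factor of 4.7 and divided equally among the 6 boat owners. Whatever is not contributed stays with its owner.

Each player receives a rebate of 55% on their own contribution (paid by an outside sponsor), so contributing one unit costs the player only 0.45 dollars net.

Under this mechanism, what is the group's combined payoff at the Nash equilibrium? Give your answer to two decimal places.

With the mechanism, a contributed unit returns (4.7/6) / 0.45 = 1.7407 per unit of net cost to the contributor — now above 1 — so contributing fully is weakly dominant for every player.
So the Nash equilibrium is full contribution by all 6; the group earns 6 × (41 × 0.55 + 4.7 × 41) = 1291.50.

1291.50 dollars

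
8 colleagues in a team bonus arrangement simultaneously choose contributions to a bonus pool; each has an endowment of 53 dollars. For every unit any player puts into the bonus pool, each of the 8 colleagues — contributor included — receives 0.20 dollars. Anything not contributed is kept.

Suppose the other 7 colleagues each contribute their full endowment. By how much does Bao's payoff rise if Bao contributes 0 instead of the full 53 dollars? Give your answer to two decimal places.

Switching from a contribution of 53 to 0 lets Bao keep an extra 53 dollars, but lowers the bonus pool by 53, which costs Bao their own share of that drop: 0.20 × 53 = 10.60.
Net gain = 53 − 10.60 = 42.40. The private return per contributed unit (0.20) is below 1, so free-riding is indeed the best response regardless of what the others do.

42.40 dollars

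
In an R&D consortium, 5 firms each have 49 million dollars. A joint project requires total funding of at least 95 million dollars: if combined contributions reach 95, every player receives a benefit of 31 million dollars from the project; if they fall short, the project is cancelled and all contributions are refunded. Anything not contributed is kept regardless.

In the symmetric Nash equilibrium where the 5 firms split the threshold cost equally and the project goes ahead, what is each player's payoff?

Equal share of the threshold: 95/5 = 19.
At this profile no one gains by cutting their contribution: any cut drops the total below 95, the project is cancelled, contributions are refunded, and the deviator ends with 49, which is less than 49 − 19 + 31 = 61. Contributing more than 19 just wastes the excess. So contributing exactly 19 is a best response.
Each player's payoff: 49 − 19 + 31 = 61.

61 million dollars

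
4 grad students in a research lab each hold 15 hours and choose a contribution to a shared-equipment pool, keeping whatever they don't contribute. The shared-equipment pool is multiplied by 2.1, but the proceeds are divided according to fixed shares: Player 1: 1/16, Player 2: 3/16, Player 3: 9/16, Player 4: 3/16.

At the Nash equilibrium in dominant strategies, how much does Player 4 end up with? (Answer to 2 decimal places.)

20.91 hours

Each unit j contributes comes back to j as 2.1 × (j's share), so j prefers to contribute only if that share exceeds 1/2.1 = 0.4762; otherwise keeping the unit dominates.
Player 3 alone (share 9/16) is above the threshold, contributing 15; the remaining 3 contribute 0. Total contributed: 15.
Player 4 keeps 15 and receives 2.1 × 15 × 3/16 = 5.91 from the shared-equipment pool, for a payoff of 20.91.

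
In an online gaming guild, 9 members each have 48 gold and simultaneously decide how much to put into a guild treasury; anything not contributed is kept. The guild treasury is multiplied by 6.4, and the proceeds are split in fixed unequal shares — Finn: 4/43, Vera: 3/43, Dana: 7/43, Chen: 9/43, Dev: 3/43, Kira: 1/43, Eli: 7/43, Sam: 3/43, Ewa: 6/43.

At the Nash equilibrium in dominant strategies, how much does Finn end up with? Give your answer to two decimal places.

133.73 gold

Each unit j contributes comes back to j as 6.4 × (j's share), so j prefers to contribute only if that share exceeds 1/6.4 = 0.1563; otherwise keeping the unit dominates.
Dana, Chen and Eli are above the threshold, contributing 48 each; the remaining 6 contribute 0. Total contributed: 144.
Finn keeps 48 and receives 6.4 × 144 × 4/43 = 85.73 from the guild treasury, for a payoff of 133.73.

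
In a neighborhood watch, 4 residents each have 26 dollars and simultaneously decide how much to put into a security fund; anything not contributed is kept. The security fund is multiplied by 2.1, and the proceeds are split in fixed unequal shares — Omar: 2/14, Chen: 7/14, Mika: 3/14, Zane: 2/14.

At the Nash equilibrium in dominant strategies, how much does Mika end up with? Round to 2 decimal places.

For player j, contributing a unit is worthwhile iff 2.1 × (j's share) ≥ 1, i.e. iff j's share is at least 0.4762.
Chen alone (share 7/14) is above the threshold, contributing 26; the remaining 3 contribute 0. Total contributed: 26.
Mika keeps 26 and receives 2.1 × 26 × 3/14 = 11.70 from the security fund, for a payoff of 37.70.

37.70 dollars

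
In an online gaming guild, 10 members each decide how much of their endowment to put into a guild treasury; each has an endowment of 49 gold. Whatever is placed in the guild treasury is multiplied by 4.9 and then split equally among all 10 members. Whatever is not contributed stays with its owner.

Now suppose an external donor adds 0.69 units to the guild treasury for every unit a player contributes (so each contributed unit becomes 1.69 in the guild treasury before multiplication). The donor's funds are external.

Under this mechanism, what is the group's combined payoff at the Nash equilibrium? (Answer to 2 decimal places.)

The effective private return is 4.9 × 1.69 / 10 = 0.8281, which is still under 1, so the mechanism doesn't change anyone's dominant strategy: zero contribution.
At the Nash equilibrium no one contributes; group total payoff = 10 × 49 = 490.

490.00 gold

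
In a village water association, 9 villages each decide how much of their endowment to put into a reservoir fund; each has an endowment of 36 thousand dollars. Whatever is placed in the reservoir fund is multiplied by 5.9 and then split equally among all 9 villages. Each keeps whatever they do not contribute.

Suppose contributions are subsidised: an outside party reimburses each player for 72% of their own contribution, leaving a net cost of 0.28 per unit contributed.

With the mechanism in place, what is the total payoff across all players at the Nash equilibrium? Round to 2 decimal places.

With the mechanism, a contributed unit returns (5.9/9) / 0.28 = 2.3413 per unit of net cost to the contributor — now above 1 — so contributing fully is weakly dominant for every player.
At the Nash equilibrium everyone contributes 36. Group total payoff = 9 × (36 × 0.72 + 5.9 × 36) = 2144.88.

2144.88 thousand dollars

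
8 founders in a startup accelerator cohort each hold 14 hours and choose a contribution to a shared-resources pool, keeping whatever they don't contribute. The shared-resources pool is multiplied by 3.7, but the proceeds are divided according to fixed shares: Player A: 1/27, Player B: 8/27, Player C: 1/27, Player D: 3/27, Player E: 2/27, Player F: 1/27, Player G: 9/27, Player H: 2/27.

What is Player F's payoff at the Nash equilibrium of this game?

17.84 hours

Player j's private return per contributed unit is 3.7 × (j's share). Contributing is weakly dominant for j when that share is at least 1/3.7 = 0.2703, and contributing 0 is dominant otherwise.
Player B and Player G are above the threshold, contributing 14 each; the remaining 6 contribute 0. Total contributed: 28.
Player F keeps 14 and receives 3.7 × 28 × 1/27 = 3.84 from the shared-resources pool, for a payoff of 17.84.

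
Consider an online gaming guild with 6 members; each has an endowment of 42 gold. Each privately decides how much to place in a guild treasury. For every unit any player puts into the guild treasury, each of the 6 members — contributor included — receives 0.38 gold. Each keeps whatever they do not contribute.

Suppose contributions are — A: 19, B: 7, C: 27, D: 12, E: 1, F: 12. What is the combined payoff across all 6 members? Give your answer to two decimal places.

Total contributed: 19 + 7 + 27 + 12 + 1 + 12 = 78; total kept: 6 × 42 − 78 = 174.
The guild treasury pays out 0.38 × 6 × 78 = 177.84 in aggregate.
Group total = 174 + 177.84 = 351.84.

351.84 gold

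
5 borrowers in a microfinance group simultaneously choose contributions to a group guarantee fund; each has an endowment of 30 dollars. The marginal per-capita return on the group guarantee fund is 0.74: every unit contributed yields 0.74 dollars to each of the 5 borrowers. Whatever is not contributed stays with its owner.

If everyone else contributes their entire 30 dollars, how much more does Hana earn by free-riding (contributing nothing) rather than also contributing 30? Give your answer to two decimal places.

Switching from a contribution of 30 to 0 lets Hana keep an extra 30 dollars, but lowers the group guarantee fund by 30, which costs Hana their own share of that drop: 0.74 × 30 = 22.20.
Net gain = 30 − 22.20 = 7.80. The private return per contributed unit (0.74) is below 1, so free-riding is indeed the best response regardless of what the others do.

7.80 dollars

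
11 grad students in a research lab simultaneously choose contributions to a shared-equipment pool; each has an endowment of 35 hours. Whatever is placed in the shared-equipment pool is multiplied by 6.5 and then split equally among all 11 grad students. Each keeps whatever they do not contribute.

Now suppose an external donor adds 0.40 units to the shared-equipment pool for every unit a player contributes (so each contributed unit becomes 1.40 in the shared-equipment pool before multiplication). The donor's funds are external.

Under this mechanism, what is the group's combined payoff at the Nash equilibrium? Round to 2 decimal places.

385.00 hours

Even with the mechanism, each unit contributed returns only 6.5 × 1.40 / 11 = 0.8273 per unit of net cost, so contributing nothing is still dominant.
At the Nash equilibrium no one contributes; group total payoff = 11 × 35 = 385.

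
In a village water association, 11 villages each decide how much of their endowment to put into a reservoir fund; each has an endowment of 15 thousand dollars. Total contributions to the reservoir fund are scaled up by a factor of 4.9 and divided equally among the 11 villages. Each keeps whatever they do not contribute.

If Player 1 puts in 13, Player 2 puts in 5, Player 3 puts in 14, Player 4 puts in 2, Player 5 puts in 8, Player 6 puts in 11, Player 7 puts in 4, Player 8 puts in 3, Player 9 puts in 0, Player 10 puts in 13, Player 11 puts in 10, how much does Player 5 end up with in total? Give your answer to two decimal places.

Total contributed: 13 + 5 + 14 + 2 + 8 + 11 + 4 + 3 + 0 + 13 + 10 = 83.
Each receives 4.9 × 83 / 11 = 36.97 from the reservoir fund.
Player 5 keeps 15 − 8 = 7, so Player 5's payoff is 7 + 36.97 = 43.97.

43.97 thousand dollars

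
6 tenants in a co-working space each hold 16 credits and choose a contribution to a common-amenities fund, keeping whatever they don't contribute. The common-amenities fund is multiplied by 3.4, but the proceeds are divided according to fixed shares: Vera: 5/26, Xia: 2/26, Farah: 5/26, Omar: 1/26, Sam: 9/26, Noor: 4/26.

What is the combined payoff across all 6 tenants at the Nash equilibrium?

134.40 credits

A player with share s gets back 3.4·s per unit contributed, so full contribution is dominant for anyone with s > 1/3.4 = 0.2941 and zero contribution is dominant for anyone below.
The only share above 0.2941 is Sam's 9/26, contributing 16; the remaining 5 contribute 0. Total contributed: 16.
The common-amenities fund pays out 3.4 × 16 = 54.40 in total (split across the unequal shares, but the aggregate is all that matters for the group sum).
The 5 free-riders keep 16 each, adding 80. Group total = 80 + 54.40 = 134.40.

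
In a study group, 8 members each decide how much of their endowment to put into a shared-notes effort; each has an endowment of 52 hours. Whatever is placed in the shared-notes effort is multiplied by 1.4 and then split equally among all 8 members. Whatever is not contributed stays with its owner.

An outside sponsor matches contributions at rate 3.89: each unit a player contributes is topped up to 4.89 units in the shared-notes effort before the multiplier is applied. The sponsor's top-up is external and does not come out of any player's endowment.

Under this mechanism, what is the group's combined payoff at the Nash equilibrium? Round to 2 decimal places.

416.00 hours

Even with the mechanism, each unit contributed returns only 1.4 × 4.89 / 8 = 0.8558 per unit of net cost, so contributing nothing is still dominant.
Everyone keeps their endowment and the group total is 8 × 52 = 416.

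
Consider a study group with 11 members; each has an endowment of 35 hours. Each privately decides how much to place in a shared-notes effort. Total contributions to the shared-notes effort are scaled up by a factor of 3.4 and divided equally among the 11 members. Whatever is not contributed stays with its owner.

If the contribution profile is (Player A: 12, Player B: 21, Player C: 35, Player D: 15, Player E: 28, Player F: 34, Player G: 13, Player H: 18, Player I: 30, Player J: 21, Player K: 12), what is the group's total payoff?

958.60 hours

Total contributed: 12 + 21 + 35 + 15 + 28 + 34 + 13 + 18 + 30 + 21 + 12 = 239; total kept: 11 × 35 − 239 = 146.
The shared-notes effort pays out 3.4 × 239 = 812.60 in aggregate.
Group total = 146 + 812.60 = 958.60.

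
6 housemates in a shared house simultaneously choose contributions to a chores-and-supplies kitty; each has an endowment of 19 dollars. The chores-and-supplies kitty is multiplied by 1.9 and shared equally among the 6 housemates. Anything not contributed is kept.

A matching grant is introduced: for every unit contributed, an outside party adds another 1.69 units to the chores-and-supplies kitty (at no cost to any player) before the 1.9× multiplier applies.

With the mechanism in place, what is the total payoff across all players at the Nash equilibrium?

114.00 dollars

Even with the mechanism, each unit contributed returns only 1.9 × 2.69 / 6 = 0.8518 per unit of net cost, so contributing nothing is still dominant.
Everyone keeps their endowment and the group total is 6 × 19 = 114.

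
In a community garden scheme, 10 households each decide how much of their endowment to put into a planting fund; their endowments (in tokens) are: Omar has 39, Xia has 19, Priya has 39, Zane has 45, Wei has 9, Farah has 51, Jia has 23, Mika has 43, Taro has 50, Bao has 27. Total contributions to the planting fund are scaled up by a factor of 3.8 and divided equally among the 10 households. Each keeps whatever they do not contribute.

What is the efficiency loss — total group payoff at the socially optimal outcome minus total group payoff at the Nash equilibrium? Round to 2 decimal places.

966.00 tokens

The private return per contributed unit is 3.8/10 = 0.3800 < 1 for every player regardless of endowment, so the Nash equilibrium is zero contribution and the group total is Σ E_j = 39 + 19 + 39 + 45 + 9 + 51 + 23 + 43 + 50 + 27 = 345.
Each contributed unit returns 3.800 to the group, so the social optimum is full contribution by everyone: group total = 3.800 × 345 = 1311.00.
Efficiency loss = (3.800 − 1) × 345 = 966.00.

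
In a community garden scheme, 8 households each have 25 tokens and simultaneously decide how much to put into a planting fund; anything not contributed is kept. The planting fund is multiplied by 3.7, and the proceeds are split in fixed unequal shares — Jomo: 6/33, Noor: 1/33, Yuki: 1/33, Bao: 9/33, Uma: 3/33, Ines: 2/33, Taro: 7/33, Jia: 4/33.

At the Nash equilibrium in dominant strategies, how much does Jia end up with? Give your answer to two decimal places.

36.21 tokens

A player with share s gets back 3.7·s per unit contributed, so full contribution is dominant for anyone with s > 1/3.7 = 0.2703 and zero contribution is dominant for anyone below.
Only Bao (9/33) clears that bar, contributing 25; the remaining 7 contribute 0. Total contributed: 25.
Jia keeps 25 and receives 3.7 × 25 × 4/33 = 11.21 from the planting fund, for a payoff of 36.21.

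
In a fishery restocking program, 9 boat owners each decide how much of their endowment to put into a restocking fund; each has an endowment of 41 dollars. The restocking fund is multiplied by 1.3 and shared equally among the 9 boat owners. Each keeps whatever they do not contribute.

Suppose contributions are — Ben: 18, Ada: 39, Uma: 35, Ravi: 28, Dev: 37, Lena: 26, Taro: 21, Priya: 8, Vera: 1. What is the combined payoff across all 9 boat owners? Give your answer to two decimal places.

Total contributed: 18 + 39 + 35 + 28 + 37 + 26 + 21 + 8 + 1 = 213; total kept: 9 × 41 − 213 = 156.
The restocking fund pays out 1.3 × 213 = 276.90 in aggregate.
Group total = 156 + 276.90 = 432.90.

432.90 dollars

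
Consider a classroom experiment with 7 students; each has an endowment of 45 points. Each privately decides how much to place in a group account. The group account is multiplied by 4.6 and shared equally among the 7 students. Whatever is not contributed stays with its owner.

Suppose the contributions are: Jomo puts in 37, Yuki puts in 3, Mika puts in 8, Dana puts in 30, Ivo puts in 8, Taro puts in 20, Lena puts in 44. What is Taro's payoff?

123.57 points

Total contributed: 37 + 3 + 8 + 30 + 8 + 20 + 44 = 150.
Each receives 4.6 × 150 / 7 = 98.57 from the group account.
Taro keeps 45 − 20 = 25, so Taro's payoff is 25 + 98.57 = 123.57.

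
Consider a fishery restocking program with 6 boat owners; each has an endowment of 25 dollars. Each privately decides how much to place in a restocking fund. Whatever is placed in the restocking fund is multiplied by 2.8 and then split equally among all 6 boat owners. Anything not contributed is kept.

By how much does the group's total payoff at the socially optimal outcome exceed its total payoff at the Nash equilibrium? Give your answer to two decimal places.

Each contributed unit returns 2.8/6 = 0.4667 to its contributor — below 1 — so contributing 0 is dominant for every player. At the Nash equilibrium everyone keeps their 25, and the group total is 6 × 25 = 150.
Each contributed unit returns 2.800 to the group as a whole (0.4667 to each of 6 players), which exceeds 1, so the social optimum is full contribution: group total = 2.800 × 150 = 420.00.
Efficiency loss = 420.00 − 150 = 270.00.

270.00 dollars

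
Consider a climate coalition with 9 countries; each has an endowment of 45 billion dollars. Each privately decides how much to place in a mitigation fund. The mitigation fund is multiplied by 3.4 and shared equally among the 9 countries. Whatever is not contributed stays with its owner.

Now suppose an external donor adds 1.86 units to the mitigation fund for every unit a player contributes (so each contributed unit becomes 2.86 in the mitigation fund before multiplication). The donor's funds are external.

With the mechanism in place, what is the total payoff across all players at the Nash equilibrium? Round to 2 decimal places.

With the mechanism, a contributed unit returns 3.4 × 2.86 / 9 = 1.0804 per unit of net cost to the contributor — now above 1 — so contributing fully is weakly dominant for every player.
So the Nash equilibrium is full contribution by all 9; the group earns 3.4 × 2.86 × 405 = 3938.22.

3938.22 billion dollars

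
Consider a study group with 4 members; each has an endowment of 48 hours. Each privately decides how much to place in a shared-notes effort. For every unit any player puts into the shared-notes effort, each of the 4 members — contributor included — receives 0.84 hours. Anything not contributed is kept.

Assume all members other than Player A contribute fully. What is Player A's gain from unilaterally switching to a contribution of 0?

Switching from a contribution of 48 to 0 lets Player A keep an extra 48 hours, but lowers the shared-notes effort by 48, which costs Player A their own share of that drop: 0.84 × 48 = 40.32.
Net gain = 48 − 40.32 = 7.68. The private return per contributed unit (0.84) is below 1, so free-riding is indeed the best response regardless of what the others do.

7.68 hours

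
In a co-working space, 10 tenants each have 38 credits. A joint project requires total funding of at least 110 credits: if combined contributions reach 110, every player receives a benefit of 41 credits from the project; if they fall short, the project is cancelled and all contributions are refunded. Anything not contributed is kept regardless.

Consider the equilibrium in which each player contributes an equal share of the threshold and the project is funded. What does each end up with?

Equal share of the threshold: 110/10 = 11.
At this profile no one gains by cutting their contribution: any cut drops the total below 110, the project is cancelled, contributions are refunded, and the deviator ends with 38, which is less than 38 − 11 + 41 = 68. Contributing more than 11 just wastes the excess. So contributing exactly 11 is a best response.
Each player's payoff: 38 − 11 + 41 = 68.

68 credits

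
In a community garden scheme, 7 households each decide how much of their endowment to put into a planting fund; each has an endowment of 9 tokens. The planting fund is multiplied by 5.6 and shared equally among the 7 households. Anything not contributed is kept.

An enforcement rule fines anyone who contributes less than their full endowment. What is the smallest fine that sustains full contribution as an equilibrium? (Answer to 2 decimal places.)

Given the others contribute fully, the best deviation is to contribute 0 (any partial contribution still incurs the fine and gives up units whose private return 0.8000 is below 1).
Deviating from 9 to 0 saves 9 tokens but forfeits the deviator's share of the drop in the planting fund: 5.6/7 × 9 = 7.20.
So the deviation gain is 9 − 7.20 = 1.80, and the fine must be at least 1.80 tokens to wipe it out.

1.80 tokens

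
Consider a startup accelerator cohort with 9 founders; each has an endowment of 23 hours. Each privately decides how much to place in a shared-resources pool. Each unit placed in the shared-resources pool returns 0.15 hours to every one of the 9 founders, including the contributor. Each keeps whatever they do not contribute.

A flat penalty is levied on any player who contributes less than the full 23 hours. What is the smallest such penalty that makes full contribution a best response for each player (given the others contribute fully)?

Given the others contribute fully, the best deviation is to contribute 0 (any partial contribution still incurs the fine and gives up units whose private return 0.15 is below 1).
Deviating from 23 to 0 saves 23 hours but forfeits the deviator's share of the drop in the shared-resources pool: 0.15 × 23 = 3.45.
So the deviation gain is 23 − 3.45 = 19.55, and the fine must be at least 19.55 hours to wipe it out.

19.55 hours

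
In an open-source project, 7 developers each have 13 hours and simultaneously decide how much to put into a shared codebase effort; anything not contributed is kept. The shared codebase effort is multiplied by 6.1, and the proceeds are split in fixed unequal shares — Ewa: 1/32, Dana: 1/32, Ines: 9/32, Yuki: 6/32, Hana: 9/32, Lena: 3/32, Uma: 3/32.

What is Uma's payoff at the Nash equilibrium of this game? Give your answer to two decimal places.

35.30 hours

For player j, contributing a unit is worthwhile iff 6.1 × (j's share) ≥ 1, i.e. iff j's share is at least 0.1639.
Ines, Yuki and Hana are above the threshold, contributing 13 each; the remaining 4 contribute 0. Total contributed: 39.
Uma keeps 13 and receives 6.1 × 39 × 3/32 = 22.30 from the shared codebase effort, for a payoff of 35.30.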